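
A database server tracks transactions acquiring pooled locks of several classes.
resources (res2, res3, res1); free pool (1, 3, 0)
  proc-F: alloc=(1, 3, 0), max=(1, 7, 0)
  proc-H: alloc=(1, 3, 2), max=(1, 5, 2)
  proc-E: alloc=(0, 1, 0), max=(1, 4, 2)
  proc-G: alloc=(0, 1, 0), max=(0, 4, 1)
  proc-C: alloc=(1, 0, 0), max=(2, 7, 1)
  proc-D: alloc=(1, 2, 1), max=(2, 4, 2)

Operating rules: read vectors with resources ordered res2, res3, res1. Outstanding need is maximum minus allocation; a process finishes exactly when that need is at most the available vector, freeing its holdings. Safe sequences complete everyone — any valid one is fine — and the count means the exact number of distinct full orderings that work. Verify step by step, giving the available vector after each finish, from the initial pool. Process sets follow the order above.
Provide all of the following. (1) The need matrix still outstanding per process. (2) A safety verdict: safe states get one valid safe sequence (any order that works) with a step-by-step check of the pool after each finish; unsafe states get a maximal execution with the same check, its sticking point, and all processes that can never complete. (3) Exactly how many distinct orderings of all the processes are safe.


(1) Remaining need (order res2, res3, res1):
  proc-F: (0, 4, 0)
  proc-H: (0, 2, 0)
  proc-E: (1, 3, 2)
  proc-G: (0, 3, 1)
  proc-C: (1, 7, 1)
  proc-D: (1, 2, 1)
(2) The state is SAFE; one workable sequence: proc-H, proc-D, proc-E, proc-C, proc-G, proc-F.
Key observation: nothing binds to the last unit here — the tightest requested-resource margin is 1, first seen at proc-H ((0, 2, 0) against (1, 3, 0)).
Step-by-step check:
  pool = (1, 3, 0)
  proc-H needs (0, 2, 0) <= (1, 3, 0) -> finishes; pool += (1, 3, 2) = (2, 6, 2)
  proc-D needs (1, 2, 1) <= (2, 6, 2) -> finishes; pool += (1, 2, 1) = (3, 8, 3)
  proc-E needs (1, 3, 2) <= (3, 8, 3) -> finishes; pool += (0, 1, 0) = (3, 9, 3)
  proc-C needs (1, 7, 1) <= (3, 9, 3) -> finishes; pool += (1, 0, 0) = (4, 9, 3)
  proc-G needs (0, 3, 1) <= (4, 9, 3) -> finishes; pool += (0, 1, 0) = (4, 10, 3)
  proc-F needs (0, 4, 0) <= (4, 10, 3) -> finishes; pool += (1, 3, 0) = (5, 13, 3)
(3) Exactly 96 of the possible complete orderings are safe sequences.


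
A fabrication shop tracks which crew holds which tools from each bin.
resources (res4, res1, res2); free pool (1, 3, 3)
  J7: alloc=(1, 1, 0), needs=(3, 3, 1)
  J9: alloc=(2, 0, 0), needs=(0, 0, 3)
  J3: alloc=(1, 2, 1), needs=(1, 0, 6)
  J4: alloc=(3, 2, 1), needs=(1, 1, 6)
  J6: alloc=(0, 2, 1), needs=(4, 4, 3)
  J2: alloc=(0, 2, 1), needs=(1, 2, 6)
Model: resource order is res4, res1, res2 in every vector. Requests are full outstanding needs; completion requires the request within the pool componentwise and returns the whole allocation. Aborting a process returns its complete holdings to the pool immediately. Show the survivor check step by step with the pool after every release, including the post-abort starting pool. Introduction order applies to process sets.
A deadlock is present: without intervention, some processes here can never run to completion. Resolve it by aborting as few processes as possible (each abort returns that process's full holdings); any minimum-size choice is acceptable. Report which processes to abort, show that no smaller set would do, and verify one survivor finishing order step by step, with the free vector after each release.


The answer: abort J3 and J2.
Key observation: before aborting J3 and J2, J4 was permanently blocked — no order could ever run it; afterwards it completes at step 4.
No one abort is enough; case by case: J7 alone leaves J3 blocked (short on res2); J9 alone leaves J3 blocked (short on res2); J3 alone leaves J4 blocked (short on res2); J4 alone leaves J3 blocked (short on res2); J6 alone leaves J3 blocked (short on res2); J2 alone leaves J3 blocked (short on res2).
One survivor order: J9, J7, J6, J4. Step-by-step check (post-abort pool first):
  pool = (2, 7, 5)
  run J9 (needs (0, 0, 3), free (2, 7, 5)); after release of (2, 0, 0) the pool is (4, 7, 5)
  run J7 (needs (3, 3, 1), free (4, 7, 5)); after release of (1, 1, 0) the pool is (5, 8, 5)
  run J6 (needs (4, 4, 3), free (5, 8, 5)); after release of (0, 2, 1) the pool is (5, 10, 6)
  run J4 (needs (1, 1, 6), free (5, 10, 6)); after release of (3, 2, 1) the pool is (8, 12, 7)


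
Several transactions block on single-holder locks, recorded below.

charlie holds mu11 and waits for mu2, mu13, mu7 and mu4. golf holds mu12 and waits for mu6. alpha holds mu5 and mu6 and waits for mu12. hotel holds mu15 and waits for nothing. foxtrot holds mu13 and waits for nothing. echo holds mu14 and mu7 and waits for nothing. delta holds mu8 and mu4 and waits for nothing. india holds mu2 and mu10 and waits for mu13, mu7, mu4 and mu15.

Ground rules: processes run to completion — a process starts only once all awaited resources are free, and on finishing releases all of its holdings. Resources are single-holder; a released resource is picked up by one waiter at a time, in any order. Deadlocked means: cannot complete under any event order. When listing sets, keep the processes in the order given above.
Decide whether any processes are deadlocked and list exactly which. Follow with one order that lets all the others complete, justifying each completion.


The deadlocked set is golf and alpha.
Key observation: along golf -> alpha -> golf, each member waits on what the next one holds — a deadlock; no other process is dragged down with it.
A valid finishing order for the others: hotel, echo, foxtrot, delta, india, charlie.
Step-by-step check:
  hotel: no waits; runs immediately, freeing mu15
  echo: no waits; runs immediately, freeing mu14 and mu7
  foxtrot: no waits; runs immediately, freeing mu13
  delta: no waits; runs immediately, freeing mu8 and mu4
  india waits on mu13, mu7, mu4 and mu15 — all released -> runs and releases mu2 and mu10
  charlie waits on mu2, mu13, mu7 and mu4 — all released -> runs and releases mu11


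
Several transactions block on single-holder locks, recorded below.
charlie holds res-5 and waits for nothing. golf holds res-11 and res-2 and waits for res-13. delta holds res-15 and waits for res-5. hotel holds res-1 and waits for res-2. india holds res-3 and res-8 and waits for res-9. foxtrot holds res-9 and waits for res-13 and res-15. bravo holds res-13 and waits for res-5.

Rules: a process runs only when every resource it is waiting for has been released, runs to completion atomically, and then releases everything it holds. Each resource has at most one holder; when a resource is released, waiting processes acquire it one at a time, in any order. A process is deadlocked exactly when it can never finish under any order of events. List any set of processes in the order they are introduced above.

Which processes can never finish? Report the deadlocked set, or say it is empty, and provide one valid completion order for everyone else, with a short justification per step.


Nothing here is deadlocked.
Key observation: although several processes wait, no cycle exists — each chain bottoms out at a free runner.
The rest can finish in the order charlie, delta, bravo, golf, foxtrot, india, hotel.
Verifying each step:
  charlie waits on nothing -> runs at once and releases res-5
  delta waits on res-5 — all released -> runs and releases res-15
  bravo waits on res-5 — all released -> runs and releases res-13
  golf waits on res-13 — all released -> runs and releases res-11 and res-2
  foxtrot waits on res-13 and res-15 — all released -> runs and releases res-9
  india waits on res-9 — all released -> runs and releases res-3 and res-8
  hotel waits on res-2 — all released -> runs and releases res-1


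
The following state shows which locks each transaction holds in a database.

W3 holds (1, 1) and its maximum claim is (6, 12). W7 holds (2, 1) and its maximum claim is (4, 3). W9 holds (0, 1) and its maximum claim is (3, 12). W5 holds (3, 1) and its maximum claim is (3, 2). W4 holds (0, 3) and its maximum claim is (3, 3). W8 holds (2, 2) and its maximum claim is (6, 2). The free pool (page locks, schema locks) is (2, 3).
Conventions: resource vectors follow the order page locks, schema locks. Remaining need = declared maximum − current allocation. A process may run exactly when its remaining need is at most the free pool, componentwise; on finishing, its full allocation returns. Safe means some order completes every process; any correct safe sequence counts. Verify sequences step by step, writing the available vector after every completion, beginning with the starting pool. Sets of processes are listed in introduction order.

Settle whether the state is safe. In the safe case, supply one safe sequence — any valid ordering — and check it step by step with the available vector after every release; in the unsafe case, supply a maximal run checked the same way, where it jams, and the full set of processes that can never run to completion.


The state is UNSAFE.
Key observation: once W7, W5, W4, W8 finish, the pool peaks at (9, 10) — and every remaining process still needs more schema locks than that.
Going as far as possible: W7, W5, W4, W8; after that, nothing fits. Check, step by step:
  pool = (2, 3)
  W7: need (2, 2) fits (2, 3); releases (2, 1), pool now (4, 4)
  W5: need (0, 1) fits (4, 4); releases (3, 1), pool now (7, 5)
  W4: need (3, 0) fits (7, 5); releases (0, 3), pool now (7, 8)
  W8: need (4, 0) fits (7, 8); releases (2, 2), pool now (9, 10)
  W3 still needs (5, 11) but only (9, 10) is free — short on schema locks
  W9 still needs (3, 11) but only (9, 10) is free — short on schema locks
Permanently blocked: W3 and W9.


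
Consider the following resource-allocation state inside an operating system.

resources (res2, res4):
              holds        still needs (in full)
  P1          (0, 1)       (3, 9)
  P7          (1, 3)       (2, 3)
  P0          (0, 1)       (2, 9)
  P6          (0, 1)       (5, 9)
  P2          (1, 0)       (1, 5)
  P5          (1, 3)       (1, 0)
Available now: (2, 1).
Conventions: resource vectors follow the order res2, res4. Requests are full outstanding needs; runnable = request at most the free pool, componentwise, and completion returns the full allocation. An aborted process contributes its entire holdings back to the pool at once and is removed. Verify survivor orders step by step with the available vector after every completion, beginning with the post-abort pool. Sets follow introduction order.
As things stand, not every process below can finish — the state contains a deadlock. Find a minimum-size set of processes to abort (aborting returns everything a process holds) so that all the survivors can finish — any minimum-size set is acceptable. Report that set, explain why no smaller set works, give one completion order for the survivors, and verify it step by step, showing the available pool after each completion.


The answer: abort P1 and P0.
Key observation: P6 could never have finished before the abort; with (0, 2) returned by P1 and P0, it fits at step 4.
Why nothing smaller works — every single abort fails: P1 alone leaves P0 blocked (short on res4); P7 alone leaves P1 blocked (short on res4); P0 alone leaves P1 blocked (short on res4); P6 alone leaves P1 blocked (short on res4); P2 alone leaves P1 blocked (short on res4); P5 alone leaves P1 blocked (short on res4).
One survivor order: P7, P2, P5, P6. Walking it through (post-abort pool first):
  pool = (2, 3)
  run P7 (needs (2, 3), free (2, 3)); after release of (1, 3) the pool is (3, 6)
  run P2 (needs (1, 5), free (3, 6)); after release of (1, 0) the pool is (4, 6)
  run P5 (needs (1, 0), free (4, 6)); after release of (1, 3) the pool is (5, 9)
  run P6 (needs (5, 9), free (5, 9)); after release of (0, 1) the pool is (5, 10)


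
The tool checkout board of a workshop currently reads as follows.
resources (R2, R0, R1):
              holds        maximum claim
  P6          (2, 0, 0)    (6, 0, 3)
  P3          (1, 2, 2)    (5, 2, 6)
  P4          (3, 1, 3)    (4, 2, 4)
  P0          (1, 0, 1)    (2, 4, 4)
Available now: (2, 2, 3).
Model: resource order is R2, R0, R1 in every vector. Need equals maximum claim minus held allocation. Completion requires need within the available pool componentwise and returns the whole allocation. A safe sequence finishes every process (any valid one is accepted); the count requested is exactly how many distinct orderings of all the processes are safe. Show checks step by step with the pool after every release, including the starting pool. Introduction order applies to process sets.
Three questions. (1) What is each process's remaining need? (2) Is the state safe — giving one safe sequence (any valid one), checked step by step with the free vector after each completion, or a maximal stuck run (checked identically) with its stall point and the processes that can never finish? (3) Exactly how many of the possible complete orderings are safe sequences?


(1) Outstanding need per process (order R2, R0, R1):
  P6: (4, 0, 3)
  P3: (4, 0, 4)
  P4: (1, 1, 1)
  P0: (1, 4, 3)
(2) SAFE, for example via the order P4, P3, P0, P6.
Key observation: nothing binds to the last unit here — the tightest requested-resource margin is 1, first seen at P4 ((1, 1, 1) against (2, 2, 3)).
Check, step by step:
  pool = (2, 2, 3)
  run P4 (needs (1, 1, 1), free (2, 2, 3)); after release of (3, 1, 3) the pool is (5, 3, 6)
  run P3 (needs (4, 0, 4), free (5, 3, 6)); after release of (1, 2, 2) the pool is (6, 5, 8)
  run P0 (needs (1, 4, 3), free (6, 5, 8)); after release of (1, 0, 1) the pool is (7, 5, 9)
  run P6 (needs (4, 0, 3), free (7, 5, 9)); after release of (2, 0, 0) the pool is (9, 5, 9)
(3) The exact count: 3 of the possible complete orderings are safe sequences.


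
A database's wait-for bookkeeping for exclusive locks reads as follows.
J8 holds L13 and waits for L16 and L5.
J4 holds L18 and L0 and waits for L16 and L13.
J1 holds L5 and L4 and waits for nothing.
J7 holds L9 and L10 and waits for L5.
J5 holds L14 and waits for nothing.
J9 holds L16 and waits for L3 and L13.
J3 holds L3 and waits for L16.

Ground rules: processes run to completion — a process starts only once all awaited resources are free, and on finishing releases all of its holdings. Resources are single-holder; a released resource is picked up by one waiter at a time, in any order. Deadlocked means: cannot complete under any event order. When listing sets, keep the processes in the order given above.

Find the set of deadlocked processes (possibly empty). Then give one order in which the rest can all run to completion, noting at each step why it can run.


Deadlocked: J8, J4, J9 and J3.
Key observation: the loop J8 -> J9 -> J8 blocks itself forever; J3 is caught in further circular waits and J4 waits into the deadlock from upstream.
The rest can finish in the order J1, J5, J7.
Check, step by step:
  J1 waits on nothing -> runs at once and releases L5 and L4
  J5 waits on nothing -> runs at once and releases L14
  J7: everything it awaited (L5) is free; runs, freeing L9 and L10


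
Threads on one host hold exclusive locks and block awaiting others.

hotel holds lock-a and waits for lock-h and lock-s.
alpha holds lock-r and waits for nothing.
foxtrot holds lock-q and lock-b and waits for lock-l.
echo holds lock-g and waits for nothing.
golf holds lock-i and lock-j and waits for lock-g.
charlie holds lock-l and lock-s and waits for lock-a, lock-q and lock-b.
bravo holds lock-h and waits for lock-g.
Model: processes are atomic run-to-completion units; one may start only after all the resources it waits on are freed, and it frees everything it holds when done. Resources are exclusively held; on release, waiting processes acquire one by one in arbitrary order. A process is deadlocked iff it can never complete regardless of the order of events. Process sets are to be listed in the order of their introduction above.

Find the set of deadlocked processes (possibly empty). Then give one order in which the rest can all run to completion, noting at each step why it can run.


Deadlocked set: hotel, foxtrot and charlie.
Key observation: nobody on the ring hotel -> charlie -> hotel can start until another member finishes, which never happens; foxtrot is caught in further circular waits.
A valid finishing order for the others: echo, golf, bravo, alpha.
Verifying each step:
  echo waits on nothing -> runs at once and releases lock-g
  run golf (all its waits — lock-g — are resolved); releases lock-i and lock-j
  run bravo (all its waits — lock-g — are resolved); releases lock-h
  alpha waits on nothing -> runs at once and releases lock-r


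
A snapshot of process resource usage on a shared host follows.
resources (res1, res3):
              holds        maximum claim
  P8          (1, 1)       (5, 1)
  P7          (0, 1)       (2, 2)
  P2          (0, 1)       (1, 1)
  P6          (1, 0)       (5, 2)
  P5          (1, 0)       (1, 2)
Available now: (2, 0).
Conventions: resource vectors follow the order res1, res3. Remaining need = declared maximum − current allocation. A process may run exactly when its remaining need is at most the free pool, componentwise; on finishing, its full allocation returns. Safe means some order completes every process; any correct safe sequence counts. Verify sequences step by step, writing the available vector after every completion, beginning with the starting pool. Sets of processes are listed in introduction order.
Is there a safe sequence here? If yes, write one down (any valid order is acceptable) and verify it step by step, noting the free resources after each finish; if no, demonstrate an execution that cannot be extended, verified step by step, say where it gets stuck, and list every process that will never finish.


The state is UNSAFE.
Key observation: P2, P7, P5 can finish, but then (3, 2) is all there is, and the blocked group's res1 demands exceed it.
The run P2, P7, P5 cannot be extended any further. Walking it through:
  pool = (2, 0)
  P2: need (1, 0) fits (2, 0); releases (0, 1), pool now (2, 1)
  P7: need (2, 1) fits (2, 1); releases (0, 1), pool now (2, 2)
  P5: need (0, 2) fits (2, 2); releases (1, 0), pool now (3, 2)
  P8 still needs (4, 0) but only (3, 2) is free — short on res1
  P6 still needs (4, 2) but only (3, 2) is free — short on res1
Never able to finish: P8 and P6.


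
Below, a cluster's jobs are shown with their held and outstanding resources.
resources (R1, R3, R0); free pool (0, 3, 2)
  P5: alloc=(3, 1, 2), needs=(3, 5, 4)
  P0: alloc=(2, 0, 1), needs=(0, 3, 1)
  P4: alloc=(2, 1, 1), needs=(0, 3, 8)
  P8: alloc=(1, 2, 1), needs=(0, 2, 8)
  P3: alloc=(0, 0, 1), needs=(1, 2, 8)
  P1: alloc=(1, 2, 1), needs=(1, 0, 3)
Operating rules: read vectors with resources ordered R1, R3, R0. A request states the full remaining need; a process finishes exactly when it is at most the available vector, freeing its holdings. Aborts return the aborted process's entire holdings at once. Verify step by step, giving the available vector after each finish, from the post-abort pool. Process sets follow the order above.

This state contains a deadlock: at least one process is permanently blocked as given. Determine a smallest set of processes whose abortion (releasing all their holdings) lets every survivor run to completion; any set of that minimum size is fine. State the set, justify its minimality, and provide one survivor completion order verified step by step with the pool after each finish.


The answer: abort P8 and P3.
Key observation: before aborting P8 and P3, P4 was permanently blocked — no order could ever run it; afterwards it completes at step 4.
Why nothing smaller works — every single abort fails: P5 alone leaves P4 blocked (short on R0); P0 alone leaves P4 blocked (short on R0); P4 alone leaves P8 blocked (short on R0); P8 alone leaves P4 blocked (short on R0); P3 alone leaves P4 blocked (short on R0); P1 alone leaves P4 blocked (short on R0).
Survivors finish in the order: P1, P0, P5, P4. Verifying each step (pool after the aborts first):
  pool = (1, 5, 4)
  run P1 (needs (1, 0, 3), free (1, 5, 4)); after release of (1, 2, 1) the pool is (2, 7, 5)
  run P0 (needs (0, 3, 1), free (2, 7, 5)); after release of (2, 0, 1) the pool is (4, 7, 6)
  run P5 (needs (3, 5, 4), free (4, 7, 6)); after release of (3, 1, 2) the pool is (7, 8, 8)
  run P4 (needs (0, 3, 8), free (7, 8, 8)); after release of (2, 1, 1) the pool is (9, 9, 9)


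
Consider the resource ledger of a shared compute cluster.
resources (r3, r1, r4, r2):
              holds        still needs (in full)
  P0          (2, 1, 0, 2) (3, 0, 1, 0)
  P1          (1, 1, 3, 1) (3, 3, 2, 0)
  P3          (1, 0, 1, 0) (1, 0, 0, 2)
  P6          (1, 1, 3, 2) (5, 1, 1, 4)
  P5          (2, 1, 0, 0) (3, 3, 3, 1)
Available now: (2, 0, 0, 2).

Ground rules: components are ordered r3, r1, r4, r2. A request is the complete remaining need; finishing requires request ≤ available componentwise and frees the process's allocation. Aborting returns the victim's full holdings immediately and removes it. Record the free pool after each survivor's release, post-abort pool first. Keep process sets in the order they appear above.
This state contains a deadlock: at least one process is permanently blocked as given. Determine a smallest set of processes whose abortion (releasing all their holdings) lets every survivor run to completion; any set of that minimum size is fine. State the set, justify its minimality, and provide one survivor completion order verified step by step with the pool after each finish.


The answer: abort P1.
Key observation: the returned (1, 1, 3, 1) from P1 is what brings P5 — unrunnable before, under any order — into play at step 3.
No smaller set exists: with zero aborts the deadlock remains.
The survivors complete as P0, P6, P5, P3. Verifying each step (starting from the post-abort pool):
  pool = (3, 1, 3, 3)
  P0: need (3, 0, 1, 0) fits (3, 1, 3, 3); releases (2, 1, 0, 2), pool now (5, 2, 3, 5)
  P6: need (5, 1, 1, 4) fits (5, 2, 3, 5); releases (1, 1, 3, 2), pool now (6, 3, 6, 7)
  P5: need (3, 3, 3, 1) fits (6, 3, 6, 7); releases (2, 1, 0, 0), pool now (8, 4, 6, 7)
  P3: need (1, 0, 0, 2) fits (8, 4, 6, 7); releases (1, 0, 1, 0), pool now (9, 4, 7, 7)


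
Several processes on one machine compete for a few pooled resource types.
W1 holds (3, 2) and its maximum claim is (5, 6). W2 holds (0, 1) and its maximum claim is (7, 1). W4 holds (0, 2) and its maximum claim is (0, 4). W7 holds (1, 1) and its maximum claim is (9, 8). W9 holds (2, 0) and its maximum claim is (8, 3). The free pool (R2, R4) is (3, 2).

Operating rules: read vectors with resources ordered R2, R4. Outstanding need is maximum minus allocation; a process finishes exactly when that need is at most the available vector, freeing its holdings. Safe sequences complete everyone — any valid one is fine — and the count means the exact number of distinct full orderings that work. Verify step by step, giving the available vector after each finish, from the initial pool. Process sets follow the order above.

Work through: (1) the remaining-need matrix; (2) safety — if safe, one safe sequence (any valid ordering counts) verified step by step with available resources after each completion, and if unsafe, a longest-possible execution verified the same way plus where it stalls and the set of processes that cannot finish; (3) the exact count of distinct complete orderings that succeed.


(1) Outstanding need per process (order R2, R4):
  W1: (2, 4)
  W2: (7, 0)
  W4: (0, 2)
  W7: (8, 7)
  W9: (6, 3)
(2) The state is SAFE; one workable sequence: W4, W1, W9, W2, W7.
Key observation: at W4 the run first touches a limit — (0, 2) against (3, 2), exact on a resource it actually requests.
Walking it through:
  pool = (3, 2)
  W4: need (0, 2) fits (3, 2); releases (0, 2), pool now (3, 4)
  W1: need (2, 4) fits (3, 4); releases (3, 2), pool now (6, 6)
  W9: need (6, 3) fits (6, 6); releases (2, 0), pool now (8, 6)
  W2: need (7, 0) fits (8, 6); releases (0, 1), pool now (8, 7)
  W7: need (8, 7) fits (8, 7); releases (1, 1), pool now (9, 8)
(3) Precisely 1 of the possible complete orderings is a safe sequence.


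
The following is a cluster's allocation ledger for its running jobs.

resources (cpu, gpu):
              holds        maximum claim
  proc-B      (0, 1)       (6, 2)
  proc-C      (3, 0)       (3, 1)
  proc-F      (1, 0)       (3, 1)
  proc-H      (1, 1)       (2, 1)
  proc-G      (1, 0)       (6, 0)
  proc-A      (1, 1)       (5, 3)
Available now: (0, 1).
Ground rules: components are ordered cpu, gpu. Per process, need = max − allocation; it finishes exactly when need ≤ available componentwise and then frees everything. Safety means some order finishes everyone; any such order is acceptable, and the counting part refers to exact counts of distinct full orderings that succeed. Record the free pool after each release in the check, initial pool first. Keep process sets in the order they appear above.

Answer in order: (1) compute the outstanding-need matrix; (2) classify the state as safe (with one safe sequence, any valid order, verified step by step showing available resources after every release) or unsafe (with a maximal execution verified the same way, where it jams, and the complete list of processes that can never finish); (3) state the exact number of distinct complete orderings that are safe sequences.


(1) Need matrix, components ordered cpu, gpu:
  proc-B: (6, 1)
  proc-C: (0, 1)
  proc-F: (2, 1)
  proc-H: (1, 0)
  proc-G: (5, 0)
  proc-A: (4, 2)
(2) SAFE, for example via the order proc-C, proc-H, proc-A, proc-F, proc-G, proc-B.
Key observation: at proc-C the run first touches a limit — (0, 1) against (0, 1), exact on a resource it actually requests.
Walking it through:
  pool = (0, 1)
  run proc-C (needs (0, 1), free (0, 1)); after release of (3, 0) the pool is (3, 1)
  run proc-H (needs (1, 0), free (3, 1)); after release of (1, 1) the pool is (4, 2)
  run proc-A (needs (4, 2), free (4, 2)); after release of (1, 1) the pool is (5, 3)
  run proc-F (needs (2, 1), free (5, 3)); after release of (1, 0) the pool is (6, 3)
  run proc-G (needs (5, 0), free (6, 3)); after release of (1, 0) the pool is (7, 3)
  run proc-B (needs (6, 1), free (7, 3)); after release of (0, 1) the pool is (7, 4)
(3) Precisely 12 of the possible complete orderings are safe sequences.


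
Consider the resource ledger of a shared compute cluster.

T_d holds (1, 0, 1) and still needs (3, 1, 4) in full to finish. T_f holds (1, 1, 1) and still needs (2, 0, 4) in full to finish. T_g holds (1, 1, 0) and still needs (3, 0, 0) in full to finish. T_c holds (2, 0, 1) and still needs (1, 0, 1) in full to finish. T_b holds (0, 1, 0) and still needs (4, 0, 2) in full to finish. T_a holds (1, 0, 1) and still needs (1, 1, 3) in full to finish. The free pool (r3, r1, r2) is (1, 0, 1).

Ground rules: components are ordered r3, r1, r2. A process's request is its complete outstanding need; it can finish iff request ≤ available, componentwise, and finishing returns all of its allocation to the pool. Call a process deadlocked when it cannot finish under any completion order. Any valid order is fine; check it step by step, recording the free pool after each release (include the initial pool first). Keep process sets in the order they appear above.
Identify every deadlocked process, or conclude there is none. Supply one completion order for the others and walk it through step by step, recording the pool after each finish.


Deadlocked: T_d, T_f and T_a.
Key observation: the wall is r2: completing T_c, T_g, T_b brings the pool only to (4, 2, 2), and all the rest need more.
The rest can finish in the order T_c, T_g, T_b. Check, step by step:
  pool = (1, 0, 1)
  run T_c (needs (1, 0, 1), free (1, 0, 1)); after release of (2, 0, 1) the pool is (3, 0, 2)
  run T_g (needs (3, 0, 0), free (3, 0, 2)); after release of (1, 1, 0) the pool is (4, 1, 2)
  run T_b (needs (4, 0, 2), free (4, 1, 2)); after release of (0, 1, 0) the pool is (4, 2, 2)
None of the blocked processes ever fits:
  blocked: T_d wants (3, 1, 4), pool (4, 2, 2) — not enough r2
  blocked: T_f wants (2, 0, 4), pool (4, 2, 2) — not enough r2
  blocked: T_a wants (1, 1, 3), pool (4, 2, 2) — not enough r2


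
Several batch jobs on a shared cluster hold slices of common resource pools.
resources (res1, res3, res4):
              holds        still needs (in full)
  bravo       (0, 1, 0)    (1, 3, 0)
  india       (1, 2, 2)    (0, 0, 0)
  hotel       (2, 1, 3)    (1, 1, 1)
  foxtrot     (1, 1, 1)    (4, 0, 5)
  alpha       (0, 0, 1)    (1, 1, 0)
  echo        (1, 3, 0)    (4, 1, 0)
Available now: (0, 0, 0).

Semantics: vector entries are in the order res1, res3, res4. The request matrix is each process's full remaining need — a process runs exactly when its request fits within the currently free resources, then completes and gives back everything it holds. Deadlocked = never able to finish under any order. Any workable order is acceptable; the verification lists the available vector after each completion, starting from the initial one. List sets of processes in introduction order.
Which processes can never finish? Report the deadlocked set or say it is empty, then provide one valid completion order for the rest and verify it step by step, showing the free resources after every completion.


Deadlocked set: foxtrot and echo.
Key observation: india, alpha, hotel, bravo can finish, but then (3, 4, 6) is all there is, and the blocked group's res1 demands exceed it.
The rest can finish in the order india, alpha, hotel, bravo. Verifying each step:
  pool = (0, 0, 0)
  india needs (0, 0, 0) <= (0, 0, 0) -> finishes; pool += (1, 2, 2) = (1, 2, 2)
  alpha needs (1, 1, 0) <= (1, 2, 2) -> finishes; pool += (0, 0, 1) = (1, 2, 3)
  hotel needs (1, 1, 1) <= (1, 2, 3) -> finishes; pool += (2, 1, 3) = (3, 3, 6)
  bravo needs (1, 3, 0) <= (3, 3, 6) -> finishes; pool += (0, 1, 0) = (3, 4, 6)
None of the blocked processes ever fits:
  foxtrot still needs (4, 0, 5) but only (3, 4, 6) is free — short on res1
  echo still needs (4, 1, 0) but only (3, 4, 6) is free — short on res1


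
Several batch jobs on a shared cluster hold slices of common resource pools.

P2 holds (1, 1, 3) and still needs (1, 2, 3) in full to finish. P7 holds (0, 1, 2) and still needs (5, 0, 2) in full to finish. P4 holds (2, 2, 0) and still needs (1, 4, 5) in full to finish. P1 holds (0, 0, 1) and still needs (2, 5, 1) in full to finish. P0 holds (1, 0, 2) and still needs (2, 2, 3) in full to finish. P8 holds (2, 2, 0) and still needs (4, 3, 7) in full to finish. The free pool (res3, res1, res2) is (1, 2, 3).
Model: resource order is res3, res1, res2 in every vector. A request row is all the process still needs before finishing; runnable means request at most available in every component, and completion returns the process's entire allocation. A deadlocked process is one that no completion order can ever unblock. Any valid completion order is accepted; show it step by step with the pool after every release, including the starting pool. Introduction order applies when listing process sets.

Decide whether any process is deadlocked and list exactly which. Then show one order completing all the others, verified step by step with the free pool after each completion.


Deadlocked set: P7, P4, P1 and P8.
Key observation: after P2, P0 the pool peaks at (3, 3, 8), and each blocked process is short somewhere: P7 on res3; P4 on res1; P1 on res1; P8 on res3.
One completion order for the rest: P2, P0. Step-by-step check:
  pool = (1, 2, 3)
  P2: need (1, 2, 3) fits (1, 2, 3); releases (1, 1, 3), pool now (2, 3, 6)
  P0: need (2, 2, 3) fits (2, 3, 6); releases (1, 0, 2), pool now (3, 3, 8)
The stuck group stays short no matter what:
  blocked: P7 wants (5, 0, 2), pool (3, 3, 8) — not enough res3
  blocked: P4 wants (1, 4, 5), pool (3, 3, 8) — not enough res1
  blocked: P1 wants (2, 5, 1), pool (3, 3, 8) — not enough res1
  blocked: P8 wants (4, 3, 7), pool (3, 3, 8) — not enough res3


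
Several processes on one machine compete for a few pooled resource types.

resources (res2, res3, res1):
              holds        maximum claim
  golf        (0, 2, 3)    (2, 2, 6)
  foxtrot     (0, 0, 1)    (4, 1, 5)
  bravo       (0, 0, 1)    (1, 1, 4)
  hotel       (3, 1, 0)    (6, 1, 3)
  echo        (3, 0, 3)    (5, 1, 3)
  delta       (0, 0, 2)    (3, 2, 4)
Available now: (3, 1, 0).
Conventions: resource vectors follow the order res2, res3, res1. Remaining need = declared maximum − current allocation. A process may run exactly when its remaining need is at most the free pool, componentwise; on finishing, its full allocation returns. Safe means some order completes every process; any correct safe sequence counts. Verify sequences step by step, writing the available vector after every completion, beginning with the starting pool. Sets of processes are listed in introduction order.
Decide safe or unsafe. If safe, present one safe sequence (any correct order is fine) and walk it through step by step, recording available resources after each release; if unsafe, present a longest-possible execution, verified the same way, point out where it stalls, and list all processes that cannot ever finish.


SAFE — a valid safe sequence is echo, golf, bravo, foxtrot, delta, hotel.
Key observation: echo marks the first exact bind of the order: its need (2, 1, 0) fits the free (3, 1, 0) with zero slack on a requested resource.
Check, step by step:
  pool = (3, 1, 0)
  echo needs (2, 1, 0) <= (3, 1, 0) -> finishes; pool += (3, 0, 3) = (6, 1, 3)
  golf needs (2, 0, 3) <= (6, 1, 3) -> finishes; pool += (0, 2, 3) = (6, 3, 6)
  bravo needs (1, 1, 3) <= (6, 3, 6) -> finishes; pool += (0, 0, 1) = (6, 3, 7)
  foxtrot needs (4, 1, 4) <= (6, 3, 7) -> finishes; pool += (0, 0, 1) = (6, 3, 8)
  delta needs (3, 2, 2) <= (6, 3, 8) -> finishes; pool += (0, 0, 2) = (6, 3, 10)
  hotel needs (3, 0, 3) <= (6, 3, 10) -> finishes; pool += (3, 1, 0) = (9, 4, 10)


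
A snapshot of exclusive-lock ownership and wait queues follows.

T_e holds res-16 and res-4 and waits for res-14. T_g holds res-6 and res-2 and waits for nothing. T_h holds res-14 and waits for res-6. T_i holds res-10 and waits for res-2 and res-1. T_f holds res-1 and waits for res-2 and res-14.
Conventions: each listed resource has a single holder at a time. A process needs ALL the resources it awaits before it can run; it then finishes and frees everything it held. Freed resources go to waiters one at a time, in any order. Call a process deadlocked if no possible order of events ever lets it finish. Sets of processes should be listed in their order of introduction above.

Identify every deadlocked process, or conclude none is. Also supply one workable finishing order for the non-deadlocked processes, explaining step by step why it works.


No process is deadlocked.
Key observation: the wait relation is loop-free; peeling off processes with no waits unwinds the whole state.
A valid finishing order for the others: T_g, T_h, T_f, T_e, T_i.
Check, step by step:
  run T_g (it waits on nothing); releases res-6 and res-2
  T_h waits on res-6 — all released -> runs and releases res-14
  T_f waits on res-2 and res-14 — all released -> runs and releases res-1
  T_e waits on res-14 — all released -> runs and releases res-16 and res-4
  T_i waits on res-2 and res-1 — all released -> runs and releases res-10


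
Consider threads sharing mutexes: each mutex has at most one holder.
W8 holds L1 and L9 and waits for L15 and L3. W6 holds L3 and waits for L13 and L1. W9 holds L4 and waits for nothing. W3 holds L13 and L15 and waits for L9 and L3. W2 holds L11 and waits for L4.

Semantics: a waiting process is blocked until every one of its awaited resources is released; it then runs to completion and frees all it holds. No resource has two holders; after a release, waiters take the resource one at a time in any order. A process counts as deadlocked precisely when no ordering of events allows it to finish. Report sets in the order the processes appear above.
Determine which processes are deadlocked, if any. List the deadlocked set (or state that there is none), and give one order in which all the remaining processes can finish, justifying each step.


Deadlocked: W8, W6 and W3.
Key observation: the cycle W8 -> W6 -> W8 can never break — each member waits on the next; W3 is caught in further circular waits.
One completion order for the rest: W9, W2.
Walking it through:
  W9: no waits; runs immediately, freeing L4
  run W2 (all its waits — L4 — are resolved); releases L11


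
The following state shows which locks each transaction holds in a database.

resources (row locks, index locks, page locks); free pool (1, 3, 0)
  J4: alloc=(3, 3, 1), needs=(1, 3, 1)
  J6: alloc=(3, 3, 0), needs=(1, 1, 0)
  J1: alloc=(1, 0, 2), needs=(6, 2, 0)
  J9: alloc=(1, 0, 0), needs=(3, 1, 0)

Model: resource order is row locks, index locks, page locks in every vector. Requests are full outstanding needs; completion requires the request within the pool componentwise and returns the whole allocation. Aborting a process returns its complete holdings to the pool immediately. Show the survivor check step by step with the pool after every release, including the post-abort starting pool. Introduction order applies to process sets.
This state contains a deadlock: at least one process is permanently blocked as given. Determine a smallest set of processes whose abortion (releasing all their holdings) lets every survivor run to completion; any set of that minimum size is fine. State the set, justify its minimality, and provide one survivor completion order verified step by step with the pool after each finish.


Abort J1.
Key observation: J4 could never have finished before the abort; with (1, 0, 2) returned by J1, it fits at step 1.
Minimality: the empty abort set fails — the state is deadlocked as it stands.
One survivor order: J4, J6, J9. Check, step by step (post-abort pool first):
  pool = (2, 3, 2)
  J4: need (1, 3, 1) fits (2, 3, 2); releases (3, 3, 1), pool now (5, 6, 3)
  J6: need (1, 1, 0) fits (5, 6, 3); releases (3, 3, 0), pool now (8, 9, 3)
  J9: need (3, 1, 0) fits (8, 9, 3); releases (1, 0, 0), pool now (9, 9, 3)


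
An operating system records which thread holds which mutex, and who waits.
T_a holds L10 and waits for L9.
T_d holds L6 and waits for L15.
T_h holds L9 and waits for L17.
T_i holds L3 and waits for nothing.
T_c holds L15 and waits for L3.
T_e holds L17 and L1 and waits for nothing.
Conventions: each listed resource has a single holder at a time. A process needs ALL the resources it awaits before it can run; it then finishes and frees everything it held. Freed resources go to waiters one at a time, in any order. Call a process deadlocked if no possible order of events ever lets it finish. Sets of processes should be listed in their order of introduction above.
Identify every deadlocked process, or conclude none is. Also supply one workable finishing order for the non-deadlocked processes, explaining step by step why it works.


No process is deadlocked.
Key observation: there is no circular wait here — follow any chain and it reaches a process that is free to run now.
One completion order for the rest: T_i, T_e, T_h, T_a, T_c, T_d.
Verifying each step:
  run T_i (it waits on nothing); releases L3
  run T_e (it waits on nothing); releases L17 and L1
  T_h: everything it awaited (L17) is free; runs, freeing L9
  T_a: everything it awaited (L9) is free; runs, freeing L10
  T_c: everything it awaited (L3) is free; runs, freeing L15
  T_d: everything it awaited (L15) is free; runs, freeing L6


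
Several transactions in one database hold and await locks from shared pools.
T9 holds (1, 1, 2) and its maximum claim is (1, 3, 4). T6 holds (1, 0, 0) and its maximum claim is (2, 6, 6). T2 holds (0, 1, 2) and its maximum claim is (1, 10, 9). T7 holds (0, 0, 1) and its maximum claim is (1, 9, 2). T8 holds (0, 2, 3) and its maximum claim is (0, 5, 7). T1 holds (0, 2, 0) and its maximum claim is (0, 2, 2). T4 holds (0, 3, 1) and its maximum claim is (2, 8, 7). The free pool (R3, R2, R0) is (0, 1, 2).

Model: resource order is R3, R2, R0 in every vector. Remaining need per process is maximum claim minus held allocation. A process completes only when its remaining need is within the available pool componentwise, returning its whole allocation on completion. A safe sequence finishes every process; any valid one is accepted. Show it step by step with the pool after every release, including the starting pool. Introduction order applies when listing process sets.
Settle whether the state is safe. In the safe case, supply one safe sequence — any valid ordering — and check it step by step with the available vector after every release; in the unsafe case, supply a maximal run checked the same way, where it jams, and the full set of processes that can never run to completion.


SAFE. One safe sequence: T1, T9, T8, T6, T4, T7, T2.
Key observation: T1 marks the first exact bind of the order: its need (0, 0, 2) fits the free (0, 1, 2) with zero slack on a requested resource.
Check, step by step:
  pool = (0, 1, 2)
  T1: need (0, 0, 2) fits (0, 1, 2); releases (0, 2, 0), pool now (0, 3, 2)
  T9: need (0, 2, 2) fits (0, 3, 2); releases (1, 1, 2), pool now (1, 4, 4)
  T8: need (0, 3, 4) fits (1, 4, 4); releases (0, 2, 3), pool now (1, 6, 7)
  T6: need (1, 6, 6) fits (1, 6, 7); releases (1, 0, 0), pool now (2, 6, 7)
  T4: need (2, 5, 6) fits (2, 6, 7); releases (0, 3, 1), pool now (2, 9, 8)
  T7: need (1, 9, 1) fits (2, 9, 8); releases (0, 0, 1), pool now (2, 9, 9)
  T2: need (1, 9, 7) fits (2, 9, 9); releases (0, 1, 2), pool now (2, 10, 11)
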